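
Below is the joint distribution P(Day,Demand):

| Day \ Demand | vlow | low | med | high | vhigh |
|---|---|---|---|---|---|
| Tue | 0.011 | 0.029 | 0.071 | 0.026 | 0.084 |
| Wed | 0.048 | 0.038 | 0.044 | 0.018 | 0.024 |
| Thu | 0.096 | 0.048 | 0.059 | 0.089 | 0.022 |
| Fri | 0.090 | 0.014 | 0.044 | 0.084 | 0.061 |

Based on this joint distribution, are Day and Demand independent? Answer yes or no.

no

P(Day=Tue) = 0.221 and P(Demand=vlow) = 0.245, so their product is 0.05415, but P(Day=Tue, Demand=vlow) = 0.011. Since these differ, Day and Demand are not independent.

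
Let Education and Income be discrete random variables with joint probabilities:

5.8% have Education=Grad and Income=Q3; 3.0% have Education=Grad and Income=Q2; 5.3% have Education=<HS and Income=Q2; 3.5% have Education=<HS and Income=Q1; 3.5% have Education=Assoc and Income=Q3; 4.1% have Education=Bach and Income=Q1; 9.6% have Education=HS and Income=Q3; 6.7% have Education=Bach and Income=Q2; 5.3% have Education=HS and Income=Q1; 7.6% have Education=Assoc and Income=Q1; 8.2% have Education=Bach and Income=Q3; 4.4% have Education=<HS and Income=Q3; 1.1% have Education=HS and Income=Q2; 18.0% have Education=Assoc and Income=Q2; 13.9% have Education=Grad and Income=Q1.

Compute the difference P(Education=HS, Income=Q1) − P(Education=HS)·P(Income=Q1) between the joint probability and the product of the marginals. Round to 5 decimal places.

P(Education=HS) = 0.053 + 0.011 + 0.096 = 0.160.
P(Income=Q1) = 0.035 + 0.053 + 0.076 + 0.041 + 0.139 = 0.344.
P(Education=HS, Income=Q1) − P(Education=HS)P(Income=Q1) = 0.053 − 0.160×0.344 = -0.00204.

-0.00204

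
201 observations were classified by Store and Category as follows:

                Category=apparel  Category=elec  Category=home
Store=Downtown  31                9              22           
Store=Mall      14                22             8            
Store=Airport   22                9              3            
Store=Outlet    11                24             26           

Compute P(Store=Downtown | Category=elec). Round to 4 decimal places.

0.1406

Total with Category=elec: 9 + 22 + 9 + 24 = 64.
P(Store=Downtown | Category=elec) = 9/64 = 0.1406.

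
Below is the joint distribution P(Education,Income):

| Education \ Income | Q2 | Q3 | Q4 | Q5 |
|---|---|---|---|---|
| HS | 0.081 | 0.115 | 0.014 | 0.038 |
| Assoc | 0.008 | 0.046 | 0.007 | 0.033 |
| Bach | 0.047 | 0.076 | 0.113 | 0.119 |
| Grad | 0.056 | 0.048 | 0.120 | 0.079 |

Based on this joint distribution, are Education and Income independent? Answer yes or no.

no

P(Education=HS) = 0.248 and P(Income=Q4) = 0.254, so their product is 0.06299, but P(Education=HS, Income=Q4) = 0.014. Since these differ, Education and Income are not independent.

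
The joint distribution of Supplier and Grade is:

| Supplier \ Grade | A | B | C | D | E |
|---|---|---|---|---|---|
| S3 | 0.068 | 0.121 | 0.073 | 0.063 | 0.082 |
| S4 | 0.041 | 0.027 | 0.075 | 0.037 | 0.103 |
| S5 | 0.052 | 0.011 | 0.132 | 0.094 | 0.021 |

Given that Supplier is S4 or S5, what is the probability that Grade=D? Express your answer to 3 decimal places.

0.221

P(Supplier=S4) = 0.041 + 0.027 + 0.075 + 0.037 + 0.103 = 0.283.
P(Supplier=S5) = 0.052 + 0.011 + 0.132 + 0.094 + 0.021 = 0.310.
P(Supplier ∈ {S4, S5}) = 0.283 + 0.310 = 0.593; P(Grade=D, Supplier ∈ {S4, S5}) = 0.037 + 0.094 = 0.131.
P(Grade=D | Supplier ∈ {S4, S5}) = 0.131/0.593 = 0.221.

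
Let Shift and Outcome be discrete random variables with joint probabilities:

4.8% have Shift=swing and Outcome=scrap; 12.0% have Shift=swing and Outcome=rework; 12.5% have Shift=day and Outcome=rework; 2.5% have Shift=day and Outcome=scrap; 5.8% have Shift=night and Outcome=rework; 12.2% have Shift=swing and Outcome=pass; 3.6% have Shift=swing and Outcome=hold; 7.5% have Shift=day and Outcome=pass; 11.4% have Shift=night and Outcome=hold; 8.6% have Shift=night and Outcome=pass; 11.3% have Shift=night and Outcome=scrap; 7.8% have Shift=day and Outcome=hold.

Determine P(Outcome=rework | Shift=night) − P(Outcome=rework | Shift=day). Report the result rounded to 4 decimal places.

-0.2562

P(Shift=night) = 0.086 + 0.058 + 0.113 + 0.114 = 0.371; P(Outcome=rework | Shift=night) = 0.058/0.371 = 0.15633.
P(Shift=day) = 0.075 + 0.125 + 0.025 + 0.078 = 0.303; P(Outcome=rework | Shift=day) = 0.125/0.303 = 0.41254.
Difference = -0.2562.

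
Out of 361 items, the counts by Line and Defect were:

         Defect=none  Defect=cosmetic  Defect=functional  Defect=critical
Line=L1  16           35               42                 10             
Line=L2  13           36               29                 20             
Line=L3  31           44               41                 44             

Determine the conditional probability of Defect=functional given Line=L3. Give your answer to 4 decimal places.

Total with Line=L3: 31 + 44 + 41 + 44 = 160.
P(Defect=functional | Line=L3) = 41/160 = 0.2563.

0.2563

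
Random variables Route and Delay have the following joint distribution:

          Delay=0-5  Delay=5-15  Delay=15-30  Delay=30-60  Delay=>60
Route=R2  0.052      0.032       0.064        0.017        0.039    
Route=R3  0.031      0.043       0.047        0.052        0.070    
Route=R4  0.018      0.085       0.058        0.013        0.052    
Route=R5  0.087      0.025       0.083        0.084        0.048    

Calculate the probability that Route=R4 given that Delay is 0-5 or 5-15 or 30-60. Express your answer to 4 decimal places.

0.2152

P(Delay=0-5) = 0.052 + 0.031 + 0.018 + 0.087 = 0.188.
P(Delay=5-15) = 0.032 + 0.043 + 0.085 + 0.025 = 0.185.
P(Delay=30-60) = 0.017 + 0.052 + 0.013 + 0.084 = 0.166.
P(Delay ∈ {0-5, 5-15, 30-60}) = 0.188 + 0.185 + 0.166 = 0.539; P(Route=R4, Delay ∈ {0-5, 5-15, 30-60}) = 0.018 + 0.085 + 0.013 = 0.116.
P(Route=R4 | Delay ∈ {0-5, 5-15, 30-60}) = 0.116/0.539 = 0.2152.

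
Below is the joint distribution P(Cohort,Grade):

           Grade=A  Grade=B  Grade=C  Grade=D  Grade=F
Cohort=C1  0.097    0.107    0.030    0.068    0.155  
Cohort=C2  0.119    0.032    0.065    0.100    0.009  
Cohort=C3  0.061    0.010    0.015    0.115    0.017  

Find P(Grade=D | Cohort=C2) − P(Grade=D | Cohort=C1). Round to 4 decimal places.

0.1589

P(Cohort=C2) = 0.119 + 0.032 + 0.065 + 0.100 + 0.009 = 0.325; P(Grade=D | Cohort=C2) = 0.100/0.325 = 0.30769.
P(Cohort=C1) = 0.097 + 0.107 + 0.030 + 0.068 + 0.155 = 0.457; P(Grade=D | Cohort=C1) = 0.068/0.457 = 0.14880.
Difference = 0.1589.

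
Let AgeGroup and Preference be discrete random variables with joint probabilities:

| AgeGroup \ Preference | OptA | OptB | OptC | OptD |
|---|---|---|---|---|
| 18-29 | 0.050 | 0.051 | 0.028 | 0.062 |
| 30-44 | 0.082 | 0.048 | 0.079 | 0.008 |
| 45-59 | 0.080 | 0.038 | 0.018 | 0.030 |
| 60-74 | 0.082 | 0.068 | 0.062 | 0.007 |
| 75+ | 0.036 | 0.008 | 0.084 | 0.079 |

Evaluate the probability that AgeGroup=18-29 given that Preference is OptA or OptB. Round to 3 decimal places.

P(Preference=OptA) = 0.050 + 0.082 + 0.080 + 0.082 + 0.036 = 0.330.
P(Preference=OptB) = 0.051 + 0.048 + 0.038 + 0.068 + 0.008 = 0.213.
P(Preference ∈ {OptA, OptB}) = 0.330 + 0.213 = 0.543; P(AgeGroup=18-29, Preference ∈ {OptA, OptB}) = 0.050 + 0.051 = 0.101.
P(AgeGroup=18-29 | Preference ∈ {OptA, OptB}) = 0.101/0.543 = 0.186.

0.186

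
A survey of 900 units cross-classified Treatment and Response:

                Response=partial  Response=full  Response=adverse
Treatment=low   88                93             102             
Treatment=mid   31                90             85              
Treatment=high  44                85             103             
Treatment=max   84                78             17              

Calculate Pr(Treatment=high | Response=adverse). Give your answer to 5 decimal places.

Total with Response=adverse: 102 + 85 + 103 + 17 = 307.
P(Treatment=high | Response=adverse) = 103/307 = 0.33550.

0.33550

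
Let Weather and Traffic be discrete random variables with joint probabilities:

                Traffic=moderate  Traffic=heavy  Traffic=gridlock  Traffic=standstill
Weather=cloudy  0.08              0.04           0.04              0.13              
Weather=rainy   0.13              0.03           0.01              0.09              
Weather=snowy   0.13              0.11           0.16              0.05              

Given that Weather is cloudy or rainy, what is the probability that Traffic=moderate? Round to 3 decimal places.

P(Weather=cloudy) = 0.08 + 0.04 + 0.04 + 0.13 = 0.29.
P(Weather=rainy) = 0.13 + 0.03 + 0.01 + 0.09 = 0.26.
P(Weather ∈ {cloudy, rainy}) = 0.29 + 0.26 = 0.55; P(Traffic=moderate, Weather ∈ {cloudy, rainy}) = 0.08 + 0.13 = 0.21.
P(Traffic=moderate | Weather ∈ {cloudy, rainy}) = 0.21/0.55 = 0.382.

0.382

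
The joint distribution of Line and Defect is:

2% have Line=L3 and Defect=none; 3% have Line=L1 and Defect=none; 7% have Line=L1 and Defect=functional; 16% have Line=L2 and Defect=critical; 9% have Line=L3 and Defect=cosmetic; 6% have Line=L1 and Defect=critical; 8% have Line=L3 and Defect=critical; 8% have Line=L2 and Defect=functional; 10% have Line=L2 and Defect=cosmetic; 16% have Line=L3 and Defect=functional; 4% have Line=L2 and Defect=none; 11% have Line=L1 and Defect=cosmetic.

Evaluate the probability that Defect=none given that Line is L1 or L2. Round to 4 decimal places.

P(Line=L1) = 0.03 + 0.11 + 0.07 + 0.06 = 0.27.
P(Line=L2) = 0.04 + 0.10 + 0.08 + 0.16 = 0.38.
P(Line ∈ {L1, L2}) = 0.27 + 0.38 = 0.65; P(Defect=none, Line ∈ {L1, L2}) = 0.03 + 0.04 = 0.07.
P(Defect=none | Line ∈ {L1, L2}) = 0.07/0.65 = 0.1077.

0.1077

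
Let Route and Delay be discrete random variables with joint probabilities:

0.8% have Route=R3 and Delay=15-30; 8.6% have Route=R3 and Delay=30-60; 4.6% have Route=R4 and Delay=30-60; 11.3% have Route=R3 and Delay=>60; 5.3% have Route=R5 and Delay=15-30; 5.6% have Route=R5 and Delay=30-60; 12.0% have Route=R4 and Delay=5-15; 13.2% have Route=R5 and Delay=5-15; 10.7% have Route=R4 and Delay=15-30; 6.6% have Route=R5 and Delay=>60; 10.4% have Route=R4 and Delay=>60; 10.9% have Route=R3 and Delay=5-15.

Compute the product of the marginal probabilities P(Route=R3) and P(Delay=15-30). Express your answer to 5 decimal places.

P(Route=R3) = 0.109 + 0.008 + 0.086 + 0.113 = 0.316.
P(Delay=15-30) = 0.008 + 0.107 + 0.053 = 0.168.
Product: 0.316 × 0.168 = 0.05309.

0.05309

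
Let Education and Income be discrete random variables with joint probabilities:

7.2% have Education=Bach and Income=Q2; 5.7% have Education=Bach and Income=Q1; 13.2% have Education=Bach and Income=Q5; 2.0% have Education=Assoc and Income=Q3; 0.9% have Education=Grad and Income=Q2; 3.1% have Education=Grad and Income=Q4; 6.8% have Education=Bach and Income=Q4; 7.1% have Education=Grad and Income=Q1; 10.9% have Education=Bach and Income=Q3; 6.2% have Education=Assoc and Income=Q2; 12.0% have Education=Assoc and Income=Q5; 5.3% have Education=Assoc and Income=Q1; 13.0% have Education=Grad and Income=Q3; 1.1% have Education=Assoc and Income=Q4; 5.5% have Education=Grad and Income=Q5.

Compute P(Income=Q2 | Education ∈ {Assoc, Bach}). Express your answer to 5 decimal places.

0.19034

P(Education=Assoc) = 0.053 + 0.062 + 0.020 + 0.011 + 0.120 = 0.266.
P(Education=Bach) = 0.057 + 0.072 + 0.109 + 0.068 + 0.132 = 0.438.
P(Education ∈ {Assoc, Bach}) = 0.266 + 0.438 = 0.704; P(Income=Q2, Education ∈ {Assoc, Bach}) = 0.062 + 0.072 = 0.134.
P(Income=Q2 | Education ∈ {Assoc, Bach}) = 0.134/0.704 = 0.19034.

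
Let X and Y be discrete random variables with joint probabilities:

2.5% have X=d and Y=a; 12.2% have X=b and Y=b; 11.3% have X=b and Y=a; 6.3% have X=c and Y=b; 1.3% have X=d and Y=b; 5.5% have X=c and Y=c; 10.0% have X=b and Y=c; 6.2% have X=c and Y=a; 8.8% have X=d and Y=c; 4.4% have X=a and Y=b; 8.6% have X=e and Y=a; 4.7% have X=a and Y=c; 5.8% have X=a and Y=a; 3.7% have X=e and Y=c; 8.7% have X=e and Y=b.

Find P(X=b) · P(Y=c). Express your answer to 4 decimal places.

0.1095

P(X=b) = 0.113 + 0.122 + 0.100 = 0.335.
P(Y=c) = 0.047 + 0.100 + 0.055 + 0.088 + 0.037 = 0.327.
Product: 0.335 × 0.327 = 0.1095.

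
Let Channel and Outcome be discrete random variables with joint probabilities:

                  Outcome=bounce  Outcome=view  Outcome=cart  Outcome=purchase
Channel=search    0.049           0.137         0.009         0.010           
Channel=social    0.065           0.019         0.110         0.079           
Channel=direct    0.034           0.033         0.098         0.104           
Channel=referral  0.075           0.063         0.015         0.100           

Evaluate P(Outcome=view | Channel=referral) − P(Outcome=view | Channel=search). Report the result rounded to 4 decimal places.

P(Channel=referral) = 0.075 + 0.063 + 0.015 + 0.100 = 0.253; P(Outcome=view | Channel=referral) = 0.063/0.253 = 0.24901.
P(Channel=search) = 0.049 + 0.137 + 0.009 + 0.010 = 0.205; P(Outcome=view | Channel=search) = 0.137/0.205 = 0.66829.
Difference = -0.4193.

-0.4193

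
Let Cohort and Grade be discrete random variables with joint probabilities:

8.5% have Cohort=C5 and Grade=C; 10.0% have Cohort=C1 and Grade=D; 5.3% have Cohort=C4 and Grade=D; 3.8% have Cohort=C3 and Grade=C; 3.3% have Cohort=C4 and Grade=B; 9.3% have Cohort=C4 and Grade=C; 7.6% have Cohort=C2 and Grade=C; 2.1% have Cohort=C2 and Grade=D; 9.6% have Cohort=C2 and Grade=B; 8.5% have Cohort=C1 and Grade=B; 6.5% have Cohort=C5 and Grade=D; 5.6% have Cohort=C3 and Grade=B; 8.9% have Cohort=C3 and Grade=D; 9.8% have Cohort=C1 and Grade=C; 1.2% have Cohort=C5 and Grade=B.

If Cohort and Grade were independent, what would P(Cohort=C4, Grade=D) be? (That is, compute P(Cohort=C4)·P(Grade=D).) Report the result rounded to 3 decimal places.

P(Cohort=C4) = 0.033 + 0.093 + 0.053 = 0.179.
P(Grade=D) = 0.100 + 0.021 + 0.089 + 0.053 + 0.065 = 0.328.
Product: 0.179 × 0.328 = 0.059.

0.059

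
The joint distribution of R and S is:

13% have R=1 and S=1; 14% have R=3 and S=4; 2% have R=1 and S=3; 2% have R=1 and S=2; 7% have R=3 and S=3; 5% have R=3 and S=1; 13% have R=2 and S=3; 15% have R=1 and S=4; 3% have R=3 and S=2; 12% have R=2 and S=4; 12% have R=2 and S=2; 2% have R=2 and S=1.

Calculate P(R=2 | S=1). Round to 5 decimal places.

P(S=1) = 0.13 + 0.02 + 0.05 = 0.20.
P(R=2 | S=1) = 0.02/0.20 = 0.10000.

0.10000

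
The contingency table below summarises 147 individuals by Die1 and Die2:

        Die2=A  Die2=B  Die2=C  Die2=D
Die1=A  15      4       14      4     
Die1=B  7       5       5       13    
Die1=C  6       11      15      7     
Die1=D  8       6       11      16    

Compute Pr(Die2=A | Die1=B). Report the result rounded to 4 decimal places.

0.2333

Total with Die1=B: 7 + 5 + 5 + 13 = 30.
P(Die2=A | Die1=B) = 7/30 = 0.2333.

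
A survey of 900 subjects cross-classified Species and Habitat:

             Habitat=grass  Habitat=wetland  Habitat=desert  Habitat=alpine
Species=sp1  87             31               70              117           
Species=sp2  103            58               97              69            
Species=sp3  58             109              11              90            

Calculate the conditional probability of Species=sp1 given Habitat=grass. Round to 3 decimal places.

0.351

Total with Habitat=grass: 87 + 103 + 58 = 248.
P(Species=sp1 | Habitat=grass) = 87/248 = 0.351.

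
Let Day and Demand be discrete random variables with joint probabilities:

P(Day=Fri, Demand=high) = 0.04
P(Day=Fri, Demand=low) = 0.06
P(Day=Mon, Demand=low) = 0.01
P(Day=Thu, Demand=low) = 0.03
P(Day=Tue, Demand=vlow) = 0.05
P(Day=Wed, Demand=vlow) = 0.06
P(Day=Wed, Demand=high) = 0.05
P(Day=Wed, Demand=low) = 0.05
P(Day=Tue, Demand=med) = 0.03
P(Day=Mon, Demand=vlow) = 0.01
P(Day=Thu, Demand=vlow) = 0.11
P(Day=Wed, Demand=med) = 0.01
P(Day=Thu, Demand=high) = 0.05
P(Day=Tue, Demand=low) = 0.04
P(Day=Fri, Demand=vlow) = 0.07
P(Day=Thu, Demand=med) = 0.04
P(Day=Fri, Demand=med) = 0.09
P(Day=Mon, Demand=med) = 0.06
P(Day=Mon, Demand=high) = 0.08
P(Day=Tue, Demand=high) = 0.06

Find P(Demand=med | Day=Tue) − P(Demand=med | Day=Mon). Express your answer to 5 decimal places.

P(Day=Tue) = 0.05 + 0.04 + 0.03 + 0.06 = 0.18; P(Demand=med | Day=Tue) = 0.03/0.18 = 0.166667.
P(Day=Mon) = 0.01 + 0.01 + 0.06 + 0.08 = 0.16; P(Demand=med | Day=Mon) = 0.06/0.16 = 0.375000.
Difference = -0.20833.

-0.20833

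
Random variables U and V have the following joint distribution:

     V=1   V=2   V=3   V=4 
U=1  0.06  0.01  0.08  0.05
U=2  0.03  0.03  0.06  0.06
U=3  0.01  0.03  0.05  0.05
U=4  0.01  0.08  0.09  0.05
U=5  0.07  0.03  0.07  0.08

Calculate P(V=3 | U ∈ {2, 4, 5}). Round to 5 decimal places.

0.33333

P(U=2) = 0.03 + 0.03 + 0.06 + 0.06 = 0.18.
P(U=4) = 0.01 + 0.08 + 0.09 + 0.05 = 0.23.
P(U=5) = 0.07 + 0.03 + 0.07 + 0.08 = 0.25.
P(U ∈ {2, 4, 5}) = 0.18 + 0.23 + 0.25 = 0.66; P(V=3, U ∈ {2, 4, 5}) = 0.06 + 0.09 + 0.07 = 0.22.
P(V=3 | U ∈ {2, 4, 5}) = 0.22/0.66 = 0.33333.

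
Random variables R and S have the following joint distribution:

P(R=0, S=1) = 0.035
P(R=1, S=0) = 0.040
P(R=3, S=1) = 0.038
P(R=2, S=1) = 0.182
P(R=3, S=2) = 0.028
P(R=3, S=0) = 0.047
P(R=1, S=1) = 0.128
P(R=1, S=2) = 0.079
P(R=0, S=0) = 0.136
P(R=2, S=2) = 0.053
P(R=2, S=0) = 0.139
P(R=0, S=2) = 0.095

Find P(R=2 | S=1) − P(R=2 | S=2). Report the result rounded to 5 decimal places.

P(S=1) = 0.035 + 0.128 + 0.182 + 0.038 = 0.383; P(R=2 | S=1) = 0.182/0.383 = 0.475196.
P(S=2) = 0.095 + 0.079 + 0.053 + 0.028 = 0.255; P(R=2 | S=2) = 0.053/0.255 = 0.207843.
Difference = 0.26735.

0.26735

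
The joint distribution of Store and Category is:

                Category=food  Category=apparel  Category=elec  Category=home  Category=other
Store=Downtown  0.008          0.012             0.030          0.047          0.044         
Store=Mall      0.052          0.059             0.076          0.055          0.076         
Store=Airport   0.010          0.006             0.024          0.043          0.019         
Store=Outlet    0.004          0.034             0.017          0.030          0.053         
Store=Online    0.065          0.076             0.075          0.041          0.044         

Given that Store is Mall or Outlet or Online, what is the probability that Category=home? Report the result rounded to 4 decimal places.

P(Store=Mall) = 0.052 + 0.059 + 0.076 + 0.055 + 0.076 = 0.318.
P(Store=Outlet) = 0.004 + 0.034 + 0.017 + 0.030 + 0.053 = 0.138.
P(Store=Online) = 0.065 + 0.076 + 0.075 + 0.041 + 0.044 = 0.301.
P(Store ∈ {Mall, Outlet, Online}) = 0.318 + 0.138 + 0.301 = 0.757; P(Category=home, Store ∈ {Mall, Outlet, Online}) = 0.055 + 0.030 + 0.041 = 0.126.
P(Category=home | Store ∈ {Mall, Outlet, Online}) = 0.126/0.757 = 0.1664.

0.1664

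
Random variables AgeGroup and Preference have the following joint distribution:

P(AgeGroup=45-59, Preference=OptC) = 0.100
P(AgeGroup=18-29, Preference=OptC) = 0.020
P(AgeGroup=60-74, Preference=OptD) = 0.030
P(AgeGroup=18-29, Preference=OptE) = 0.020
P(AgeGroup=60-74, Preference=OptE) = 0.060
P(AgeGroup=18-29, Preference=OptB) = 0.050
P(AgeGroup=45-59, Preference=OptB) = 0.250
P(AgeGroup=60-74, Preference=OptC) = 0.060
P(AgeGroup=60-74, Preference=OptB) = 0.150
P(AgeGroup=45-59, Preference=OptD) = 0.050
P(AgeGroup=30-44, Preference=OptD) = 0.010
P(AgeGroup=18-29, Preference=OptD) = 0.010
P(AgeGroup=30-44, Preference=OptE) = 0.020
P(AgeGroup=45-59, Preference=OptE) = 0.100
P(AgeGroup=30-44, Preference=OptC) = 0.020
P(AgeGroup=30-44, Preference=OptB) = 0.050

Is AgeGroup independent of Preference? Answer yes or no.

yes

Every cell satisfies P(AgeGroup,Preference) = P(AgeGroup)·P(Preference). For instance P(AgeGroup=30-44) = 0.100, P(Preference=OptC) = 0.200, and 0.100×0.200 = 0.020 matches the joint entry. So AgeGroup and Preference are independent.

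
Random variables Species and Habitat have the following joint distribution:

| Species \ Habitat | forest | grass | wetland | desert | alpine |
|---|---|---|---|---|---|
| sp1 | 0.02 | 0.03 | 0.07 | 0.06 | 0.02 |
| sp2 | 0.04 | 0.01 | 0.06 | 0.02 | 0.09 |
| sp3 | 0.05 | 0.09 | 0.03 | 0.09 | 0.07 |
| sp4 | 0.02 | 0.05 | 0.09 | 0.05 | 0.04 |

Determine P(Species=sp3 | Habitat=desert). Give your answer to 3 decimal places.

0.409

P(Habitat=desert) = 0.06 + 0.02 + 0.09 + 0.05 = 0.22.
P(Species=sp3 | Habitat=desert) = 0.09/0.22 = 0.409.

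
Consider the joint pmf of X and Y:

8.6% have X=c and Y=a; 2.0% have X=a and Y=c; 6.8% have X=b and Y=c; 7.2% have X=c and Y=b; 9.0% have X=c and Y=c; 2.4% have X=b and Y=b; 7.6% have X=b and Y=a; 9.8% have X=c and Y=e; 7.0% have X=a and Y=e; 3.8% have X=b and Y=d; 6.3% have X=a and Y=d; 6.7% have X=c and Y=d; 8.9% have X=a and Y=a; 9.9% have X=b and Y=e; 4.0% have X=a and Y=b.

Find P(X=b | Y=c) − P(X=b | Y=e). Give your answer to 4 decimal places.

P(Y=c) = 0.020 + 0.068 + 0.090 = 0.178; P(X=b | Y=c) = 0.068/0.178 = 0.38202.
P(Y=e) = 0.070 + 0.099 + 0.098 = 0.267; P(X=b | Y=e) = 0.099/0.267 = 0.37079.
Difference = 0.0112.

0.0112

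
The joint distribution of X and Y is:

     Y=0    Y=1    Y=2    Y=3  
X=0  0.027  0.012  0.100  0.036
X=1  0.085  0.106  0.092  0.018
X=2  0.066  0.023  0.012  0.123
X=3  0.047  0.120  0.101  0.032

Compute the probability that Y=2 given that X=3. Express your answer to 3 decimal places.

P(X=3) = 0.047 + 0.120 + 0.101 + 0.032 = 0.300.
P(Y=2 | X=3) = 0.101/0.300 = 0.337.

0.337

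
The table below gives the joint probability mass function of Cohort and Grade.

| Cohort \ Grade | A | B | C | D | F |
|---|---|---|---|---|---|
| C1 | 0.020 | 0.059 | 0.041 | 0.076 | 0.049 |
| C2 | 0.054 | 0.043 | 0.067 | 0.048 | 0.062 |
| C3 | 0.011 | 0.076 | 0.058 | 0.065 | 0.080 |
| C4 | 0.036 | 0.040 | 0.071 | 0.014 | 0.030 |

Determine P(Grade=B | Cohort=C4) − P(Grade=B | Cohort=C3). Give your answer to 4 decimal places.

P(Cohort=C4) = 0.036 + 0.040 + 0.071 + 0.014 + 0.030 = 0.191; P(Grade=B | Cohort=C4) = 0.040/0.191 = 0.20942.
P(Cohort=C3) = 0.011 + 0.076 + 0.058 + 0.065 + 0.080 = 0.290; P(Grade=B | Cohort=C3) = 0.076/0.290 = 0.26207.
Difference = -0.0526.

-0.0526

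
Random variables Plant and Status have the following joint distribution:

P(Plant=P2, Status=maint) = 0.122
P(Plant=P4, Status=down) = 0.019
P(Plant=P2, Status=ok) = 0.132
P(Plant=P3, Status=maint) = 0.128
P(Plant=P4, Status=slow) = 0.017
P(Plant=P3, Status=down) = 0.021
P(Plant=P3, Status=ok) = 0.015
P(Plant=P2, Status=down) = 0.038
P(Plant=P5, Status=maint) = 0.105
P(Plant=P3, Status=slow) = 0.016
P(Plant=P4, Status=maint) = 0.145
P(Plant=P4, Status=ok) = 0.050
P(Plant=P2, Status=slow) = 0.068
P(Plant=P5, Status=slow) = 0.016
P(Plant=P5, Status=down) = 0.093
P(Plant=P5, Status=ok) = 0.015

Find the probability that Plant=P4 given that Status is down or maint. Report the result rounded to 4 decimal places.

0.2444

P(Status=down) = 0.038 + 0.021 + 0.019 + 0.093 = 0.171.
P(Status=maint) = 0.122 + 0.128 + 0.145 + 0.105 = 0.500.
P(Status ∈ {down, maint}) = 0.171 + 0.500 = 0.671; P(Plant=P4, Status ∈ {down, maint}) = 0.019 + 0.145 = 0.164.
P(Plant=P4 | Status ∈ {down, maint}) = 0.164/0.671 = 0.2444.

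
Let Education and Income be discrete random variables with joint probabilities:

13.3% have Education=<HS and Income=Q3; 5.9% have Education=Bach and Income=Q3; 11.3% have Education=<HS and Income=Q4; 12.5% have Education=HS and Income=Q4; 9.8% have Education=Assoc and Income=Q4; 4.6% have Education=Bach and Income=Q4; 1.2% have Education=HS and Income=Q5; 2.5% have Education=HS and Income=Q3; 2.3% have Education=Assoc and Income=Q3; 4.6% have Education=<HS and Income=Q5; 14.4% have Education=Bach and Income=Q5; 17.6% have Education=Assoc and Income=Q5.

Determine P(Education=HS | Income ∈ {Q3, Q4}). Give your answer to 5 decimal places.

P(Income=Q3) = 0.133 + 0.025 + 0.023 + 0.059 = 0.240.
P(Income=Q4) = 0.113 + 0.125 + 0.098 + 0.046 = 0.382.
P(Income ∈ {Q3, Q4}) = 0.240 + 0.382 = 0.622; P(Education=HS, Income ∈ {Q3, Q4}) = 0.025 + 0.125 = 0.150.
P(Education=HS | Income ∈ {Q3, Q4}) = 0.150/0.622 = 0.24116.

0.24116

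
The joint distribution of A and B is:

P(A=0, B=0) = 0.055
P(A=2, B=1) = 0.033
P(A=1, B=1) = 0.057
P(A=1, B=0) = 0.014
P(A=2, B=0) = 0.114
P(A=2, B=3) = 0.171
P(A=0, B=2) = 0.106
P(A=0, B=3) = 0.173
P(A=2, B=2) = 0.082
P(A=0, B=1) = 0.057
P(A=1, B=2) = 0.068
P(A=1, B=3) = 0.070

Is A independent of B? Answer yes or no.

P(A=2) = 0.400 and P(B=0) = 0.183, so their product is 0.07320, but P(A=2, B=0) = 0.114. Since these differ, A and B are not independent.

no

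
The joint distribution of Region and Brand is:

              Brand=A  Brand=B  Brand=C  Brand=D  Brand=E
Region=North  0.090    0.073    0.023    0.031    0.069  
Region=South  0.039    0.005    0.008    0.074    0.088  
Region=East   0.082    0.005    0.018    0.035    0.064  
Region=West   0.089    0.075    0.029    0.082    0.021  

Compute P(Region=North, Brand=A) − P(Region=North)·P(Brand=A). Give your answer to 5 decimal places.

0.00420

P(Region=North) = 0.090 + 0.073 + 0.023 + 0.031 + 0.069 = 0.286.
P(Brand=A) = 0.090 + 0.039 + 0.082 + 0.089 = 0.300.
P(Region=North, Brand=A) − P(Region=North)P(Brand=A) = 0.090 − 0.286×0.300 = 0.00420.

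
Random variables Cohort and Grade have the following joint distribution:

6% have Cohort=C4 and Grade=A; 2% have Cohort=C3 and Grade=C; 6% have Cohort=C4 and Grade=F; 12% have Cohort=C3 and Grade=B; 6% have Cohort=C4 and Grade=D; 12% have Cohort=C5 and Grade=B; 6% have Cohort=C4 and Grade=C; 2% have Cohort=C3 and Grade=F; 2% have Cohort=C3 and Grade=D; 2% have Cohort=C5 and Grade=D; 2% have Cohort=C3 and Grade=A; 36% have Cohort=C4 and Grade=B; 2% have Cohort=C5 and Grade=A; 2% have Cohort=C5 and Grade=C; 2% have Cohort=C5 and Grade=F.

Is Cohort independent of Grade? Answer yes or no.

yes

Every cell satisfies P(Cohort,Grade) = P(Cohort)·P(Grade). For instance P(Cohort=C4) = 0.60, P(Grade=D) = 0.10, and 0.60×0.10 = 0.06 matches the joint entry. So Cohort and Grade are independent.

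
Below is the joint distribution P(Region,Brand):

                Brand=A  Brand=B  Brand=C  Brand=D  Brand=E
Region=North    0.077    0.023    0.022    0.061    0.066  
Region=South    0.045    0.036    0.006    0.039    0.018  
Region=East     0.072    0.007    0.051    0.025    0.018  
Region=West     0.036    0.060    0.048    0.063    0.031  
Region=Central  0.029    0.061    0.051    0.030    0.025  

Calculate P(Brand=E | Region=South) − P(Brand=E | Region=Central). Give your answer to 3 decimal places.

P(Region=South) = 0.045 + 0.036 + 0.006 + 0.039 + 0.018 = 0.144; P(Brand=E | Region=South) = 0.018/0.144 = 0.1250.
P(Region=Central) = 0.029 + 0.061 + 0.051 + 0.030 + 0.025 = 0.196; P(Brand=E | Region=Central) = 0.025/0.196 = 0.1276.
Difference = -0.003.

-0.003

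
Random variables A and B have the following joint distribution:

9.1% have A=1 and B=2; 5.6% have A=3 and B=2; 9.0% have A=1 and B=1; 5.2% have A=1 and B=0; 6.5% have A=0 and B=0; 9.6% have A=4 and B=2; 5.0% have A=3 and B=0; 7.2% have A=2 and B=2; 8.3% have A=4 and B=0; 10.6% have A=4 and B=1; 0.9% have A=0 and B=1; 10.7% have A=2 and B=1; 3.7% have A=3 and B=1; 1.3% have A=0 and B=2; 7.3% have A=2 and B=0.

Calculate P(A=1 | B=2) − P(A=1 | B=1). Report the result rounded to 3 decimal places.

P(B=2) = 0.013 + 0.091 + 0.072 + 0.056 + 0.096 = 0.328; P(A=1 | B=2) = 0.091/0.328 = 0.2774.
P(B=1) = 0.009 + 0.090 + 0.107 + 0.037 + 0.106 = 0.349; P(A=1 | B=1) = 0.090/0.349 = 0.2579.
Difference = 0.020.

0.020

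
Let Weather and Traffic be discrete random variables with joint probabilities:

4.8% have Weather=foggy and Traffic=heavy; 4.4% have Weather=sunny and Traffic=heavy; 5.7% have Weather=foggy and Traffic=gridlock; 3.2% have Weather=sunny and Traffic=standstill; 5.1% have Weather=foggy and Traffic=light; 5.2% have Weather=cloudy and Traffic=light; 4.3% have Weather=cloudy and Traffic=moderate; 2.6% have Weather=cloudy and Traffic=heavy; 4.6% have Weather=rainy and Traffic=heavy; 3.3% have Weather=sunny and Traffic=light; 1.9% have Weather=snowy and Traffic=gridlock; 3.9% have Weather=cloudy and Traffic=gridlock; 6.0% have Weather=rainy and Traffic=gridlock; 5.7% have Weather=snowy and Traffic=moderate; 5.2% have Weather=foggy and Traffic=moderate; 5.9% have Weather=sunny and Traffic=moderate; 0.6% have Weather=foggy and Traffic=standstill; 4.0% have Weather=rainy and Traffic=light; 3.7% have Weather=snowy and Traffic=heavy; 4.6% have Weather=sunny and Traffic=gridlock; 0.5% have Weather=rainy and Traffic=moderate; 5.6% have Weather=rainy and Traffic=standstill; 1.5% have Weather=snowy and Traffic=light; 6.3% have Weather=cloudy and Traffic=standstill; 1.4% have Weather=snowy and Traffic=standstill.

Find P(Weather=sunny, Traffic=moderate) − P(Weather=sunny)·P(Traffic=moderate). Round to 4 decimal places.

P(Weather=sunny) = 0.033 + 0.059 + 0.044 + 0.046 + 0.032 = 0.214.
P(Traffic=moderate) = 0.059 + 0.043 + 0.005 + 0.057 + 0.052 = 0.216.
P(Weather=sunny, Traffic=moderate) − P(Weather=sunny)P(Traffic=moderate) = 0.059 − 0.214×0.216 = 0.0128.

0.0128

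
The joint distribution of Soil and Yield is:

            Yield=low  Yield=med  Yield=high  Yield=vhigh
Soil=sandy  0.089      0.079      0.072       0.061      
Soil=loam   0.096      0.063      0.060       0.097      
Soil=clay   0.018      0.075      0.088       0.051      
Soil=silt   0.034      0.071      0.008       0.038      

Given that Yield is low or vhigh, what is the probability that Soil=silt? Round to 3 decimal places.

0.149

P(Yield=low) = 0.089 + 0.096 + 0.018 + 0.034 = 0.237.
P(Yield=vhigh) = 0.061 + 0.097 + 0.051 + 0.038 = 0.247.
P(Yield ∈ {low, vhigh}) = 0.237 + 0.247 = 0.484; P(Soil=silt, Yield ∈ {low, vhigh}) = 0.034 + 0.038 = 0.072.
P(Soil=silt | Yield ∈ {low, vhigh}) = 0.072/0.484 = 0.149.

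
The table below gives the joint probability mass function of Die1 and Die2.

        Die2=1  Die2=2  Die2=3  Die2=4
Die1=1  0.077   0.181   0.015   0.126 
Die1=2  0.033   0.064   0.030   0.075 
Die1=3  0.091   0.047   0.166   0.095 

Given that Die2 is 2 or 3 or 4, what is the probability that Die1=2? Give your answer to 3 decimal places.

P(Die2=2) = 0.181 + 0.064 + 0.047 = 0.292.
P(Die2=3) = 0.015 + 0.030 + 0.166 = 0.211.
P(Die2=4) = 0.126 + 0.075 + 0.095 = 0.296.
P(Die2 ∈ {2, 3, 4}) = 0.292 + 0.211 + 0.296 = 0.799; P(Die1=2, Die2 ∈ {2, 3, 4}) = 0.064 + 0.030 + 0.075 = 0.169.
P(Die1=2 | Die2 ∈ {2, 3, 4}) = 0.169/0.799 = 0.212.

0.212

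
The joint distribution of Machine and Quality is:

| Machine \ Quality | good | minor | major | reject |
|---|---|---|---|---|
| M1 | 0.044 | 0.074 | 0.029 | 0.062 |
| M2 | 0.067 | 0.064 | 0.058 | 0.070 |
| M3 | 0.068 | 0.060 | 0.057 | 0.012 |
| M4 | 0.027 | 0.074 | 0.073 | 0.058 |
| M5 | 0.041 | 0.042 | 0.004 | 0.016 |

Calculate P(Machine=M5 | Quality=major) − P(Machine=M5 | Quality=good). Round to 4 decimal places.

P(Quality=major) = 0.029 + 0.058 + 0.057 + 0.073 + 0.004 = 0.221; P(Machine=M5 | Quality=major) = 0.004/0.221 = 0.01810.
P(Quality=good) = 0.044 + 0.067 + 0.068 + 0.027 + 0.041 = 0.247; P(Machine=M5 | Quality=good) = 0.041/0.247 = 0.16599.
Difference = -0.1479.

-0.1479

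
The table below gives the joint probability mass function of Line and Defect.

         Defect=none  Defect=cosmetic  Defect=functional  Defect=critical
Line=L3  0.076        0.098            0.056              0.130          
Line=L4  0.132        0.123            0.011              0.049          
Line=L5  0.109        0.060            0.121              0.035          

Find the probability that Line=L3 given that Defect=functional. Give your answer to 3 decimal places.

0.298

P(Defect=functional) = 0.056 + 0.011 + 0.121 = 0.188.
P(Line=L3 | Defect=functional) = 0.056/0.188 = 0.298.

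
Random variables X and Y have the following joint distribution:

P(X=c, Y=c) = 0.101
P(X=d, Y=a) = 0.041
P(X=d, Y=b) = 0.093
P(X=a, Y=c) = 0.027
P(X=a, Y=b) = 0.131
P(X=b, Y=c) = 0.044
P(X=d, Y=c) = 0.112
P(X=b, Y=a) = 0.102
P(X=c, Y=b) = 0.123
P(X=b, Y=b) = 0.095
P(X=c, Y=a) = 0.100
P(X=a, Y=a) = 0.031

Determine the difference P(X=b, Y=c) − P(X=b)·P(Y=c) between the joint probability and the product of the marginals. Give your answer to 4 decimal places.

-0.0244

P(X=b) = 0.102 + 0.095 + 0.044 = 0.241.
P(Y=c) = 0.027 + 0.044 + 0.101 + 0.112 = 0.284.
P(X=b, Y=c) − P(X=b)P(Y=c) = 0.044 − 0.241×0.284 = -0.0244.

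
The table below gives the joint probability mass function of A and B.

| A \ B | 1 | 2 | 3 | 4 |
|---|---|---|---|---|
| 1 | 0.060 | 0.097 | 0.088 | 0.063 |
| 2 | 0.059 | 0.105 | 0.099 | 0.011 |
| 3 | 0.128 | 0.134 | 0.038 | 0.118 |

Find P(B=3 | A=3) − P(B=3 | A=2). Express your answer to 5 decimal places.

P(A=3) = 0.128 + 0.134 + 0.038 + 0.118 = 0.418; P(B=3 | A=3) = 0.038/0.418 = 0.090909.
P(A=2) = 0.059 + 0.105 + 0.099 + 0.011 = 0.274; P(B=3 | A=2) = 0.099/0.274 = 0.361314.
Difference = -0.27040.

-0.27040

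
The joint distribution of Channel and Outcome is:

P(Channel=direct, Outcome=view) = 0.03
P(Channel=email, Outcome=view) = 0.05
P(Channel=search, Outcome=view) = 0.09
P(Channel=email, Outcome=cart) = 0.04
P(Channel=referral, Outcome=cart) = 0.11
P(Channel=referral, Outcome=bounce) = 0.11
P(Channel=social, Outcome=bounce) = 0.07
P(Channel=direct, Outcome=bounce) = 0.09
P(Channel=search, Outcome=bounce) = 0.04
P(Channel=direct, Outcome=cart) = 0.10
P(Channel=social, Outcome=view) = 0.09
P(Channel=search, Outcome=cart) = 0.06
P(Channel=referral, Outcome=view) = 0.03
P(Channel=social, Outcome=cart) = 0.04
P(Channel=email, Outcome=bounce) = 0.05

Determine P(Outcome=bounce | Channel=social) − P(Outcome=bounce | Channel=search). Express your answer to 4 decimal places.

P(Channel=social) = 0.07 + 0.09 + 0.04 = 0.20; P(Outcome=bounce | Channel=social) = 0.07/0.20 = 0.35000.
P(Channel=search) = 0.04 + 0.09 + 0.06 = 0.19; P(Outcome=bounce | Channel=search) = 0.04/0.19 = 0.21053.
Difference = 0.1395.

0.1395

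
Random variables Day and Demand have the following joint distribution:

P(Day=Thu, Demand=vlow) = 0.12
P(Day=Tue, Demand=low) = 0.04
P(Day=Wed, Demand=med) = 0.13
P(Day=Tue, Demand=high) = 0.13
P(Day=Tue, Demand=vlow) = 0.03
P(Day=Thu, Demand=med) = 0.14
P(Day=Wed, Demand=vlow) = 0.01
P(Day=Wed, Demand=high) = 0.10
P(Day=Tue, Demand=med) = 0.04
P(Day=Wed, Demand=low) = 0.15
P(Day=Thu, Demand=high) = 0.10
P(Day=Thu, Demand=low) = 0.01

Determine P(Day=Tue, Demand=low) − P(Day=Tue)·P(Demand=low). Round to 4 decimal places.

-0.0080

P(Day=Tue) = 0.03 + 0.04 + 0.04 + 0.13 = 0.24.
P(Demand=low) = 0.04 + 0.15 + 0.01 = 0.20.
P(Day=Tue, Demand=low) − P(Day=Tue)P(Demand=low) = 0.04 − 0.24×0.20 = -0.0080.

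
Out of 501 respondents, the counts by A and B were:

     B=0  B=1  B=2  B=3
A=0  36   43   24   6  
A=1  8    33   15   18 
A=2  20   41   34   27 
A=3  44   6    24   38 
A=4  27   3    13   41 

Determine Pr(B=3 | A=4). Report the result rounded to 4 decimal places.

0.4881

Total with A=4: 27 + 3 + 13 + 41 = 84.
P(B=3 | A=4) = 41/84 = 0.4881.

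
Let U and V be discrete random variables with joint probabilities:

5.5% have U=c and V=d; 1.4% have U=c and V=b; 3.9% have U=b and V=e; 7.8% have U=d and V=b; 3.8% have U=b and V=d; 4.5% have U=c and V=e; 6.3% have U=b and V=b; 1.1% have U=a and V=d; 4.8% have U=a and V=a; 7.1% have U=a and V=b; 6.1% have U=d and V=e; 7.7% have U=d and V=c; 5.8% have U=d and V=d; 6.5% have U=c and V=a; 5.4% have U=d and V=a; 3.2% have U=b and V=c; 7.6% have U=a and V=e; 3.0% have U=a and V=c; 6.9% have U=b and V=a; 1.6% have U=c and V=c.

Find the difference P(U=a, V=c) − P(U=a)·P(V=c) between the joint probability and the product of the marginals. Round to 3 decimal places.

-0.007

P(U=a) = 0.048 + 0.071 + 0.030 + 0.011 + 0.076 = 0.236.
P(V=c) = 0.030 + 0.032 + 0.016 + 0.077 = 0.155.
P(U=a, V=c) − P(U=a)P(V=c) = 0.030 − 0.236×0.155 = -0.007.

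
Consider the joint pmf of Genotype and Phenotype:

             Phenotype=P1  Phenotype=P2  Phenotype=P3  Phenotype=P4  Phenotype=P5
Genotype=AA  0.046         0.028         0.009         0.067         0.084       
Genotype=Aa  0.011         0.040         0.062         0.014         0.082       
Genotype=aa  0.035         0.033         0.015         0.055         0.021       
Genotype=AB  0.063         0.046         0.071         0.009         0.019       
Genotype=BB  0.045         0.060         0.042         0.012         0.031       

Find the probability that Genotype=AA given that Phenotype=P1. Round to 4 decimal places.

P(Phenotype=P1) = 0.046 + 0.011 + 0.035 + 0.063 + 0.045 = 0.200.
P(Genotype=AA | Phenotype=P1) = 0.046/0.200 = 0.2300.

0.2300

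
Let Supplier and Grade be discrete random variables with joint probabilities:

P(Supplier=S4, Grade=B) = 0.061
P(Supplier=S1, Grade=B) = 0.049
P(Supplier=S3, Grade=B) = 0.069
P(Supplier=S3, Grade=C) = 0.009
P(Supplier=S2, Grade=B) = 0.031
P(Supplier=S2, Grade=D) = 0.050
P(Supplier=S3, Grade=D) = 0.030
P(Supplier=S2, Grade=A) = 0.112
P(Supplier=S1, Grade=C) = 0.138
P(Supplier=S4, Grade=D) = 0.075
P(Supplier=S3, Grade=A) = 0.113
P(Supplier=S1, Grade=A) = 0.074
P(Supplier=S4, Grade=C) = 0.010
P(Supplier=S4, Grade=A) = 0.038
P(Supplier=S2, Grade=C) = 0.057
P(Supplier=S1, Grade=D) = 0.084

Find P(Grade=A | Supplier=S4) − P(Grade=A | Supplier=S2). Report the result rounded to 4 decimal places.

-0.2415

P(Supplier=S4) = 0.038 + 0.061 + 0.010 + 0.075 = 0.184; P(Grade=A | Supplier=S4) = 0.038/0.184 = 0.20652.
P(Supplier=S2) = 0.112 + 0.031 + 0.057 + 0.050 = 0.250; P(Grade=A | Supplier=S2) = 0.112/0.250 = 0.44800.
Difference = -0.2415.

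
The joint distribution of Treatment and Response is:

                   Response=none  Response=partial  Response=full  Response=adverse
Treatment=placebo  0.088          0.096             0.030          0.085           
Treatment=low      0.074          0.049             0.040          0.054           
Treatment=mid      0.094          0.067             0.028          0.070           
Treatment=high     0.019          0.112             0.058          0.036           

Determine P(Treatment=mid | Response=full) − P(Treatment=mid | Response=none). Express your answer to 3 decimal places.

-0.162

P(Response=full) = 0.030 + 0.040 + 0.028 + 0.058 = 0.156; P(Treatment=mid | Response=full) = 0.028/0.156 = 0.1795.
P(Response=none) = 0.088 + 0.074 + 0.094 + 0.019 = 0.275; P(Treatment=mid | Response=none) = 0.094/0.275 = 0.3418.
Difference = -0.162.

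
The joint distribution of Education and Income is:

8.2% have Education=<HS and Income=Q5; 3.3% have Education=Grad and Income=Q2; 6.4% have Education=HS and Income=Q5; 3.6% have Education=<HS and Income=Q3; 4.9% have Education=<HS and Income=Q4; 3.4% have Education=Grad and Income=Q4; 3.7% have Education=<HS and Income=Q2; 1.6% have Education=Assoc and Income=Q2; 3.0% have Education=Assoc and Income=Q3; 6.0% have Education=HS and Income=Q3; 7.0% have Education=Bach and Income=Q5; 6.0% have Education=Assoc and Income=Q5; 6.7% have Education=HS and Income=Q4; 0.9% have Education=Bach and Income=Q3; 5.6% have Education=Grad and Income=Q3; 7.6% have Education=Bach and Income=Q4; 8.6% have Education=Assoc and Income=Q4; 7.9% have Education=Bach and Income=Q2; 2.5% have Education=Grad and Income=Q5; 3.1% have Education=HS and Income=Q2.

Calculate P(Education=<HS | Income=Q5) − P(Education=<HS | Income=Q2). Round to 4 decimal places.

0.0836

P(Income=Q5) = 0.082 + 0.064 + 0.060 + 0.070 + 0.025 = 0.301; P(Education=<HS | Income=Q5) = 0.082/0.301 = 0.27243.
P(Income=Q2) = 0.037 + 0.031 + 0.016 + 0.079 + 0.033 = 0.196; P(Education=<HS | Income=Q2) = 0.037/0.196 = 0.18878.
Difference = 0.0836.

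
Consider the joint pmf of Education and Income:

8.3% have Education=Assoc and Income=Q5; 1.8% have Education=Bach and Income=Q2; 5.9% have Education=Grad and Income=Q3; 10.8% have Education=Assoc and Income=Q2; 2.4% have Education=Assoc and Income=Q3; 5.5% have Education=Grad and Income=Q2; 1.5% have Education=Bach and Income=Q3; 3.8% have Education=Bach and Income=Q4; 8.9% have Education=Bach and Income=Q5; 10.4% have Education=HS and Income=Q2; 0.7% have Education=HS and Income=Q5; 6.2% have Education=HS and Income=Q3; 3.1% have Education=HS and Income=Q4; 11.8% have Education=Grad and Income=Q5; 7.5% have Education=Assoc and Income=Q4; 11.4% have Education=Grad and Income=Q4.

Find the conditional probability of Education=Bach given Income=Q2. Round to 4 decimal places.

P(Income=Q2) = 0.104 + 0.108 + 0.018 + 0.055 = 0.285.
P(Education=Bach | Income=Q2) = 0.018/0.285 = 0.0632.

0.0632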